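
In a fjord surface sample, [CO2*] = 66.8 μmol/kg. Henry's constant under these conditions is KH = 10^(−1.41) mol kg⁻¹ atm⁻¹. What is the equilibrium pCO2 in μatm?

pCO2 = 1720 μatm

KH = 10^(−1.41) = 3.890×10^-2 mol kg⁻¹ atm⁻¹
pCO2 = [CO2*]/KH = 66.8×10^-6 / 3.890×10^-2 = 1.72×10^-3 atm = 1720 μatm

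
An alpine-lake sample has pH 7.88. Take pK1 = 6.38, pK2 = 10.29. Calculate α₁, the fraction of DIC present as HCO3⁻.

α₁ = 1 / (1 + [H⁺]/K1 + K2/[H⁺]) = 1 / (1 + 10^-1.50 + 10^-2.41)
   = 1 / (1 + 0.031623 + 0.0038905) = 1/1.0355 = 0.9657

α₁ = 0.966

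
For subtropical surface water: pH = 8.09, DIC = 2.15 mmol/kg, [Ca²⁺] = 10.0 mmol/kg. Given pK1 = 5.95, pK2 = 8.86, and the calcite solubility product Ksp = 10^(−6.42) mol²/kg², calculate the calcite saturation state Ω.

Ω = 8.16

α₂ = 1 / (1 + [H⁺]/K2 + [H⁺]²/(K1K2)) = 1 / (1 + 10^+0.77 + 10^-1.37)
   = 1 / (1 + 5.8884 + 0.042658) = 1/6.9311 = 0.1443
[CO3²⁻] = α₂ × DIC = 0.1443 × 2.15 = 0.3102 mmol/kg
Ksp = 10^(−6.42) = 3.802×10^-7
Ω = [Ca²⁺][CO3²⁻]/Ksp = (10.0×10^-3)(3.102×10^-4) / 3.802×10^-7 = 8.16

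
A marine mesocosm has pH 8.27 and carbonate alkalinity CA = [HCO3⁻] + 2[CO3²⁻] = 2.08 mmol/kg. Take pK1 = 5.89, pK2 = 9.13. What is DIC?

CA = [HCO3⁻] + 2[CO3²⁻] = (α₁ + 2α₂)·DIC
At pH 8.27: [H⁺]/K1 = 10^-2.38 = 0.0041687, K2/[H⁺] = 10^-0.86 = 0.13804
α₁ = 1/(1 + 0.0041687 + 0.13804) = 1/1.1422 = 0.8755; α₂ = α₁·K2/[H⁺] = 0.1209
α₁ + 2α₂ = 1.1172
DIC = CA / (α₁ + 2α₂) = 2.08 / 1.1172 = 1.86 mmol/kg

DIC = 1.86 mmol/kg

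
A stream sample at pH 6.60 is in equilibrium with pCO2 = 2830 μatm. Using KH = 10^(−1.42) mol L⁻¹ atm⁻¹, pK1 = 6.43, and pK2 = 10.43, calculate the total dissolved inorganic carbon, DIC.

[CO2*] = KH · pCO2 = 10^(−1.42) × 2830×10^-6 = 1.076×10^-4 mol/L
α₀ = 1/(1 + K1/[H⁺] + K1K2/[H⁺]²) = 1/(1 + 10^+0.17 + 10^-3.66) = 0.4033
DIC = [CO2*]/α₀ = 1.076×10^-4 / 0.4033 = 0.267 mmol/L

DIC = 0.267 mmol/L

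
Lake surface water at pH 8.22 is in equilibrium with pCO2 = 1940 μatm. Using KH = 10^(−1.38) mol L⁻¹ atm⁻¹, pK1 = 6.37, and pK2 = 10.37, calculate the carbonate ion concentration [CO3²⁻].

[CO2*] = KH · pCO2 = 10^(−1.38) × 1940×10^-6 = 8.087×10^-5 mol/L
α₀ = 1/(1 + K1/[H⁺] + K1K2/[H⁺]²) = 1/(1 + 10^+1.85 + 10^-0.30) = 0.01383
DIC = [CO2*]/α₀ = 8.087×10^-5 / 0.01383 = 5.847 mmol/L
[CO3²⁻] = α₂·DIC; α₂ = 0.006932, so [CO3²⁻] = 0.006932 × 5.847 = 0.0405 mmol/L

[CO3²⁻] = 0.0405 mmol/L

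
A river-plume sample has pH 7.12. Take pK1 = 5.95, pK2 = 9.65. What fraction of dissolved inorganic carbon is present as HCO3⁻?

α₁ = 1 / (1 + [H⁺]/K1 + K2/[H⁺]) = 1 / (1 + 10^-1.17 + 10^-2.53)
   = 1 / (1 + 0.067608 + 0.0029512) = 1/1.0706 = 0.9341

α₁ = 0.934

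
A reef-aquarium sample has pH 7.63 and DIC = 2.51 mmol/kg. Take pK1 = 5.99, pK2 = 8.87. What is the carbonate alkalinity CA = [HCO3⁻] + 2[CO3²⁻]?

CA = [HCO3⁻] + 2[CO3²⁻] = (α₁ + 2α₂)·DIC
At pH 7.63: [H⁺]/K1 = 10^-1.64 = 0.022909, K2/[H⁺] = 10^-1.24 = 0.057544
α₁ = 1/(1 + 0.022909 + 0.057544) = 1/1.0805 = 0.9255; α₂ = α₁·K2/[H⁺] = 0.05326
α₁ + 2α₂ = 1.0321
CA = 1.0321 × 2.51 = 2.59 mmol/kg

CA = 2.59 mmol/kg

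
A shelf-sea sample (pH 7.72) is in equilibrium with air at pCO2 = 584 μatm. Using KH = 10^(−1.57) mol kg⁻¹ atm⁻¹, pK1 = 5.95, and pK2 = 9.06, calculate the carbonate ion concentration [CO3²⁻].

[CO3²⁻] = 0.0423 mmol/kg

[CO2*] = KH · pCO2 = 10^(−1.57) × 584×10^-6 = 1.572×10^-5 mol/kg
α₀ = 1/(1 + K1/[H⁺] + K1K2/[H⁺]²) = 1/(1 + 10^+1.77 + 10^+0.43) = 0.01598
DIC = [CO2*]/α₀ = 1.572×10^-5 / 0.01598 = 0.9836 mmol/kg
[CO3²⁻] = α₂·DIC; α₂ = 0.04301, so [CO3²⁻] = 0.04301 × 0.9836 = 0.0423 mmol/kg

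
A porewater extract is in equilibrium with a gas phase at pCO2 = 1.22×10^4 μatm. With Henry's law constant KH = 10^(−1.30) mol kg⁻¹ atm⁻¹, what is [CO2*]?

[CO2*] = 611 μmol/kg

KH = 10^(−1.30) = 5.012×10^-2 mol kg⁻¹ atm⁻¹
[CO2*] = KH · pCO2 = 5.012×10^-2 × 1.22×10^4×10^-6 atm = 6.11×10^-4 mol/kg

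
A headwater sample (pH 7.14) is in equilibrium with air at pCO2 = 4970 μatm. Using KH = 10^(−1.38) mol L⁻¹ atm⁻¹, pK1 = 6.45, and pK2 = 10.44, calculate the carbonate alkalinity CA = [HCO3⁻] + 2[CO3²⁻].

CA = 1.02 mmol/L

[CO2*] = KH · pCO2 = 10^(−1.38) × 4970×10^-6 = 2.072×10^-4 mol/L
α₀ = 1/(1 + K1/[H⁺] + K1K2/[H⁺]²) = 1/(1 + 10^+0.69 + 10^-2.61) = 0.1695
DIC = [CO2*]/α₀ = 2.072×10^-4 / 0.1695 = 1.222 mmol/L
CA = (α₁ + 2α₂)·DIC = (0.8301 + 2×0.0004160) × 1.222 = 1.02 mmol/L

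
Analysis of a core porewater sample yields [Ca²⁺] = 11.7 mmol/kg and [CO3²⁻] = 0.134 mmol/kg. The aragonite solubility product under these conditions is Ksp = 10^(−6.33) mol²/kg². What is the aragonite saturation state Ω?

Ω = 3.35

Ksp = 10^(−6.33) = 4.677×10^-7
Ω = [Ca²⁺][CO3²⁻]/Ksp = (11.7×10^-3)(0.134×10^-3) / 4.677×10^-7 = 3.35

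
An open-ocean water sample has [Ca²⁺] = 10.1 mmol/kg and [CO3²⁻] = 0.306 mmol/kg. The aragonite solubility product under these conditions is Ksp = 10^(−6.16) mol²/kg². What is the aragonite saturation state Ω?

Ksp = 10^(−6.16) = 6.918×10^-7
Ω = [Ca²⁺][CO3²⁻]/Ksp = (10.1×10^-3)(0.306×10^-3) / 6.918×10^-7 = 4.47

Ω = 4.47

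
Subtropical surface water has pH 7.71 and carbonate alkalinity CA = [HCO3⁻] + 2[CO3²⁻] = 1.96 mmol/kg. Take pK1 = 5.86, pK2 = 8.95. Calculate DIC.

CA = [HCO3⁻] + 2[CO3²⁻] = (α₁ + 2α₂)·DIC
At pH 7.71: [H⁺]/K1 = 10^-1.85 = 0.014125, K2/[H⁺] = 10^-1.24 = 0.057544
α₁ = 1/(1 + 0.014125 + 0.057544) = 1/1.0717 = 0.9331; α₂ = α₁·K2/[H⁺] = 0.05370
α₁ + 2α₂ = 1.0405
DIC = CA / (α₁ + 2α₂) = 1.96 / 1.0405 = 1.88 mmol/kg

DIC = 1.88 mmol/kg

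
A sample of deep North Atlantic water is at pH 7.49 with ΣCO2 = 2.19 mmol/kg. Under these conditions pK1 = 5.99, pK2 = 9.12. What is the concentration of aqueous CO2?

[CO2*] = 0.0656 mmol/kg

α₀ = 1 / (1 + K1/[H⁺] + K1K2/[H⁺]²) = 1 / (1 + 10^+1.50 + 10^-0.13)
   = 1 / (1 + 31.623 + 0.74131) = 1/33.364 = 0.02997
[CO2*] = α₀ × DIC = 0.02997 × 2.19 = 0.0656 mmol/kg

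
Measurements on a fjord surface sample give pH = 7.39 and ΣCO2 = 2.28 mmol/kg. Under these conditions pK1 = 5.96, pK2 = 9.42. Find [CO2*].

[CO2*] = 0.0809 mmol/kg

α₀ = 1 / (1 + K1/[H⁺] + K1K2/[H⁺]²) = 1 / (1 + 10^+1.43 + 10^-0.60)
   = 1 / (1 + 26.915 + 0.25119) = 1/28.167 = 0.03550
[CO2*] = α₀ × DIC = 0.03550 × 2.28 = 0.0809 mmol/kg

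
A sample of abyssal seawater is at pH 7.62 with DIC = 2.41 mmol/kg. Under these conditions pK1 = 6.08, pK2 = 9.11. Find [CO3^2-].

α₂ = 1 / (1 + [H⁺]/K2 + [H⁺]²/(K1K2)) = 1 / (1 + 10^+1.49 + 10^-0.05)
   = 1 / (1 + 30.903 + 0.89125) = 1/32.794 = 0.03049
[CO3²⁻] = α₂ × DIC = 0.03049 × 2.41 = 0.0735 mmol/kg

[CO3²⁻] = 0.0735 mmol/kg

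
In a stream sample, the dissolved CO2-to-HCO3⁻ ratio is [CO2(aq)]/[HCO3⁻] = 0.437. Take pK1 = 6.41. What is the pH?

From K1 = [H⁺][HCO3⁻]/[CO2(aq)]:  pH = pK1 − log₁₀([CO2(aq)]/[HCO3⁻])
log₁₀(0.437) = -0.360
pH = 6.41 − (-0.360) = 6.77

pH = 6.77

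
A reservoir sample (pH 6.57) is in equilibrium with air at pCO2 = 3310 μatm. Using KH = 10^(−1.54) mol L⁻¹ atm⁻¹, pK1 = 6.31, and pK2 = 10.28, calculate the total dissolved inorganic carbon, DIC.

DIC = 0.269 mmol/L

[CO2*] = KH · pCO2 = 10^(−1.54) × 3310×10^-6 = 9.546×10^-5 mol/L
α₀ = 1/(1 + K1/[H⁺] + K1K2/[H⁺]²) = 1/(1 + 10^+0.26 + 10^-3.45) = 0.3546
DIC = [CO2*]/α₀ = 9.546×10^-5 / 0.3546 = 0.269 mmol/L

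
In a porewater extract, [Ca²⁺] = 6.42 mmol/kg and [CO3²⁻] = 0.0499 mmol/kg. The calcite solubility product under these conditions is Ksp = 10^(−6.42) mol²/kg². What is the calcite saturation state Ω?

Ksp = 10^(−6.42) = 3.802×10^-7
Ω = [Ca²⁺][CO3²⁻]/Ksp = (6.42×10^-3)(0.0499×10^-3) / 3.802×10^-7 = 0.843

Ω = 0.843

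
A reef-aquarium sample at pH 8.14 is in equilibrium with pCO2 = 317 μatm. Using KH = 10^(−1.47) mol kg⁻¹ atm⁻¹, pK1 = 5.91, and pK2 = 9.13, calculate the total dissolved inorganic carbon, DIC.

DIC = 2.02 mmol/kg

[CO2*] = KH · pCO2 = 10^(−1.47) × 317×10^-6 = 1.074×10^-5 mol/kg
α₀ = 1/(1 + K1/[H⁺] + K1K2/[H⁺]²) = 1/(1 + 10^+2.23 + 10^+1.24) = 0.005313
DIC = [CO2*]/α₀ = 1.074×10^-5 / 0.005313 = 2.02 mmol/kg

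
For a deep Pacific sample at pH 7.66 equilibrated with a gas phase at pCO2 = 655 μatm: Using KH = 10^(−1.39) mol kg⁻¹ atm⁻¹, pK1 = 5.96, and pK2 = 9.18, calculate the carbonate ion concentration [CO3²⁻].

[CO2*] = KH · pCO2 = 10^(−1.39) × 655×10^-6 = 2.668×10^-5 mol/kg
α₀ = 1/(1 + K1/[H⁺] + K1K2/[H⁺]²) = 1/(1 + 10^+1.70 + 10^+0.18) = 0.01900
DIC = [CO2*]/α₀ = 2.668×10^-5 / 0.01900 = 1.404 mmol/kg
[CO3²⁻] = α₂·DIC; α₂ = 0.02876, so [CO3²⁻] = 0.02876 × 1.404 = 0.0404 mmol/kg

[CO3²⁻] = 0.0404 mmol/kg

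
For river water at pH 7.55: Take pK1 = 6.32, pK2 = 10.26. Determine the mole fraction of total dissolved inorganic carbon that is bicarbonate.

α₁ = 1 / (1 + [H⁺]/K1 + K2/[H⁺]) = 1 / (1 + 10^-1.23 + 10^-2.71)
   = 1 / (1 + 0.058884 + 0.0019498) = 1/1.0608 = 0.9427

α₁ = 0.943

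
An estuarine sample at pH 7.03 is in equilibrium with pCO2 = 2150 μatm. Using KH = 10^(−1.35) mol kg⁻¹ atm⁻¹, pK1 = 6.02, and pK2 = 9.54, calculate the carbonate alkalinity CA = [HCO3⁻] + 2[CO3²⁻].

[CO2*] = KH · pCO2 = 10^(−1.35) × 2150×10^-6 = 9.604×10^-5 mol/kg
α₀ = 1/(1 + K1/[H⁺] + K1K2/[H⁺]²) = 1/(1 + 10^+1.01 + 10^-1.50) = 0.08877
DIC = [CO2*]/α₀ = 9.604×10^-5 / 0.08877 = 1.082 mmol/kg
CA = (α₁ + 2α₂)·DIC = (0.9084 + 2×0.002807) × 1.082 = 0.989 mmol/kg

CA = 0.989 mmol/kg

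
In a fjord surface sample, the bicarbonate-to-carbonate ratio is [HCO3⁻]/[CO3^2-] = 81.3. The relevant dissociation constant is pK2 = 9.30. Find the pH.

pH = 7.39

From K2 = [H⁺][CO3^2-]/[HCO3⁻]:  pH = pK2 − log₁₀([HCO3⁻]/[CO3^2-])
log₁₀(81.3) = +1.910
pH = 9.30 − (+1.910) = 7.39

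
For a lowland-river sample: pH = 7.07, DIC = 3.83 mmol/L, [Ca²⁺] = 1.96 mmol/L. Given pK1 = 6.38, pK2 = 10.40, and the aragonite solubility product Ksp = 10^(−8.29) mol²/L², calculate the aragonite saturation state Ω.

α₂ = 1 / (1 + [H⁺]/K2 + [H⁺]²/(K1K2)) = 1 / (1 + 10^+3.33 + 10^+2.64)
   = 1 / (1 + 2138.0 + 436.52) = 1/2575.5 = 0.0003883
[CO3²⁻] = α₂ × DIC = 0.0003883 × 3.83 = 0.001487 mmol/L = 1.487 μmol/L
Ksp = 10^(−8.29) = 5.129×10^-9
Ω = [Ca²⁺][CO3²⁻]/Ksp = (1.96×10^-3)(1.487×10^-6) / 5.129×10^-9 = 0.568

Ω = 0.568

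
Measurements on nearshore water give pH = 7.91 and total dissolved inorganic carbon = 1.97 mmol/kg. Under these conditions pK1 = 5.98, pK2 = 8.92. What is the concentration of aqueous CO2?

α₀ = 1 / (1 + K1/[H⁺] + K1K2/[H⁺]²) = 1 / (1 + 10^+1.93 + 10^+0.92)
   = 1 / (1 + 85.114 + 8.3176) = 1/94.431 = 0.01059
[CO2*] = α₀ × DIC = 0.01059 × 1.97 = 0.0209 mmol/kg

[CO2*] = 0.0209 mmol/kg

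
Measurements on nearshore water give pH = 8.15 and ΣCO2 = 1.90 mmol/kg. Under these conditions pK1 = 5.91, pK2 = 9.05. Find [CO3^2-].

α₂ = 1 / (1 + [H⁺]/K2 + [H⁺]²/(K1K2)) = 1 / (1 + 10^+0.90 + 10^-1.34)
   = 1 / (1 + 7.9433 + 0.045709) = 1/8.9890 = 0.1112
[CO3²⁻] = α₂ × DIC = 0.1112 × 1.90 = 0.211 mmol/kg

[CO3²⁻] = 0.211 mmol/kg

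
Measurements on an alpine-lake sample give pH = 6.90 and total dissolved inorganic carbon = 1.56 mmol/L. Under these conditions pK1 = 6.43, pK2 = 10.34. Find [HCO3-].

[HCO3⁻] = 1.16 mmol/L

α₁ = 1 / (1 + [H⁺]/K1 + K2/[H⁺]) = 1 / (1 + 10^-0.47 + 10^-3.44)
   = 1 / (1 + 0.33884 + 0.00036308) = 1/1.3392 = 0.7467
[HCO3⁻] = α₁ × DIC = 0.7467 × 1.56 = 1.16 mmol/L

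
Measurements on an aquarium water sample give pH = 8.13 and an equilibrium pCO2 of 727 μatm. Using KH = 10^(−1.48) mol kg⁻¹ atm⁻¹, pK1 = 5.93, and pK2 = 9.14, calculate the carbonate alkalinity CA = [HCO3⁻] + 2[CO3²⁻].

[CO2*] = KH · pCO2 = 10^(−1.48) × 727×10^-6 = 2.407×10^-5 mol/kg
α₀ = 1/(1 + K1/[H⁺] + K1K2/[H⁺]²) = 1/(1 + 10^+2.20 + 10^+1.19) = 0.005715
DIC = [CO2*]/α₀ = 2.407×10^-5 / 0.005715 = 4.212 mmol/kg
CA = (α₁ + 2α₂)·DIC = (0.9058 + 2×0.08852) × 4.212 = 4.56 mmol/kg

CA = 4.56 mmol/kg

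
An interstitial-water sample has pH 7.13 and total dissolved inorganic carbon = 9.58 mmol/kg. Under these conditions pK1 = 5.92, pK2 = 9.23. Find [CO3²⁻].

[CO3²⁻] = 0.0711 mmol/kg

α₂ = 1 / (1 + [H⁺]/K2 + [H⁺]²/(K1K2)) = 1 / (1 + 10^+2.10 + 10^+0.89)
   = 1 / (1 + 125.89 + 7.7625) = 1/134.66 = 0.007426
[CO3²⁻] = α₂ × DIC = 0.007426 × 9.58 = 0.0711 mmol/kg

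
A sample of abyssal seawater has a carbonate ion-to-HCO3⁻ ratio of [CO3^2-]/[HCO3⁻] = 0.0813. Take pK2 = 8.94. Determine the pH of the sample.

pH = 7.85

From K2 = [H⁺][CO3^2-]/[HCO3⁻]:  pH = pK2 + log₁₀([CO3^2-]/[HCO3⁻])
log₁₀(0.0813) = -1.090
pH = 8.94 + (-1.090) = 7.85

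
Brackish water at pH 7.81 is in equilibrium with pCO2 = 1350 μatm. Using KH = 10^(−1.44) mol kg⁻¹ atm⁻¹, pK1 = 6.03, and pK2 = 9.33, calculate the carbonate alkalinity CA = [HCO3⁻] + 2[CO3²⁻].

[CO2*] = KH · pCO2 = 10^(−1.44) × 1350×10^-6 = 4.902×10^-5 mol/kg
α₀ = 1/(1 + K1/[H⁺] + K1K2/[H⁺]²) = 1/(1 + 10^+1.78 + 10^+0.26) = 0.01585
DIC = [CO2*]/α₀ = 4.902×10^-5 / 0.01585 = 3.092 mmol/kg
CA = (α₁ + 2α₂)·DIC = (0.9553 + 2×0.02885) × 3.092 = 3.13 mmol/kg

CA = 3.13 mmol/kg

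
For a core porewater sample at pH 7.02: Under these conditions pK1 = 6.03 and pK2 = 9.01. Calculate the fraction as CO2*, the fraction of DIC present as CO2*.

α₀ = 0.0920

α₀ = 1 / (1 + K1/[H⁺] + K1K2/[H⁺]²) = 1 / (1 + 10^+0.99 + 10^-1.00)
   = 1 / (1 + 9.7724 + 0.10000) = 1/10.872 = 0.09198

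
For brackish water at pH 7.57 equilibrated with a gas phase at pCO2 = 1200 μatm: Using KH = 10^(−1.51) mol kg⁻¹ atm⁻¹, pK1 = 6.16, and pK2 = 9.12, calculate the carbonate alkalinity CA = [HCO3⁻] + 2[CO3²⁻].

[CO2*] = KH · pCO2 = 10^(−1.51) × 1200×10^-6 = 3.708×10^-5 mol/kg
α₀ = 1/(1 + K1/[H⁺] + K1K2/[H⁺]²) = 1/(1 + 10^+1.41 + 10^-0.14) = 0.03646
DIC = [CO2*]/α₀ = 3.708×10^-5 / 0.03646 = 1.017 mmol/kg
CA = (α₁ + 2α₂)·DIC = (0.9371 + 2×0.02641) × 1.017 = 1.01 mmol/kg

CA = 1.01 mmol/kg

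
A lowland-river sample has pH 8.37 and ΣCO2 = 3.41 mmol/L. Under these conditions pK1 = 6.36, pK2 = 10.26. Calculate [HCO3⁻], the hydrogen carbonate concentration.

α₁ = 1 / (1 + [H⁺]/K1 + K2/[H⁺]) = 1 / (1 + 10^-2.01 + 10^-1.89)
   = 1 / (1 + 0.0097724 + 0.012882) = 1/1.0227 = 0.9778
[HCO3⁻] = α₁ × DIC = 0.9778 × 3.41 = 3.33 mmol/L

[HCO3⁻] = 3.33 mmol/L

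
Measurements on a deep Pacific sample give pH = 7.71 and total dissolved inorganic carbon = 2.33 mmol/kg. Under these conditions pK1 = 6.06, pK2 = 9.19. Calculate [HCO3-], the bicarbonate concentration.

[HCO3⁻] = 2.21 mmol/kg

α₁ = 1 / (1 + [H⁺]/K1 + K2/[H⁺]) = 1 / (1 + 10^-1.65 + 10^-1.48)
   = 1 / (1 + 0.022387 + 0.033113) = 1/1.0555 = 0.9474
[HCO3⁻] = α₁ × DIC = 0.9474 × 2.33 = 2.21 mmol/kg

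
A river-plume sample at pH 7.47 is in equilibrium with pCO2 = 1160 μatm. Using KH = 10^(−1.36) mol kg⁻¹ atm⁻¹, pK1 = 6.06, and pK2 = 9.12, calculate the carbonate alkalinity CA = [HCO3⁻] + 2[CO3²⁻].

[CO2*] = KH · pCO2 = 10^(−1.36) × 1160×10^-6 = 5.064×10^-5 mol/kg
α₀ = 1/(1 + K1/[H⁺] + K1K2/[H⁺]²) = 1/(1 + 10^+1.41 + 10^-0.24) = 0.03666
DIC = [CO2*]/α₀ = 5.064×10^-5 / 0.03666 = 1.381 mmol/kg
CA = (α₁ + 2α₂)·DIC = (0.9422 + 2×0.02109) × 1.381 = 1.36 mmol/kg

CA = 1.36 mmol/kg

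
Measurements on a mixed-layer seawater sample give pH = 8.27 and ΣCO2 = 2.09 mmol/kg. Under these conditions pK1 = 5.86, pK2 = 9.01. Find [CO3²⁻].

α₂ = 1 / (1 + [H⁺]/K2 + [H⁺]²/(K1K2)) = 1 / (1 + 10^+0.74 + 10^-1.67)
   = 1 / (1 + 5.4954 + 0.021380) = 1/6.5168 = 0.1534
[CO3²⁻] = α₂ × DIC = 0.1534 × 2.09 = 0.321 mmol/kg

[CO3²⁻] = 0.321 mmol/kg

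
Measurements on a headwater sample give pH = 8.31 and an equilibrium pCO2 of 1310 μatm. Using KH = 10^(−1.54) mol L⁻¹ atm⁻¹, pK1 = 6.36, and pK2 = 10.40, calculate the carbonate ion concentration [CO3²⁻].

[CO3²⁻] = 0.0274 mmol/L

[CO2*] = KH · pCO2 = 10^(−1.54) × 1310×10^-6 = 3.778×10^-5 mol/L
α₀ = 1/(1 + K1/[H⁺] + K1K2/[H⁺]²) = 1/(1 + 10^+1.95 + 10^-0.14) = 0.01101
DIC = [CO2*]/α₀ = 3.778×10^-5 / 0.01101 = 3.432 mmol/L
[CO3²⁻] = α₂·DIC; α₂ = 0.007974, so [CO3²⁻] = 0.007974 × 3.432 = 0.0274 mmol/L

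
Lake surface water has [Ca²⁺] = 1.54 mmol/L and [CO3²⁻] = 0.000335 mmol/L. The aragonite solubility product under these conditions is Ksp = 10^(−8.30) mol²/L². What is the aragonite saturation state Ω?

Ksp = 10^(−8.30) = 5.012×10^-9
Ω = [Ca²⁺][CO3²⁻]/Ksp = (1.54×10^-3)(0.000335×10^-3) / 5.012×10^-9 = 0.103

Ω = 0.103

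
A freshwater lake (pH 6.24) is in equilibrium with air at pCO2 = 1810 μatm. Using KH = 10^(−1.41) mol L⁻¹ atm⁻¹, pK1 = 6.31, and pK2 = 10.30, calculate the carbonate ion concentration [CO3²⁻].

[CO2*] = KH · pCO2 = 10^(−1.41) × 1810×10^-6 = 7.042×10^-5 mol/L
α₀ = 1/(1 + K1/[H⁺] + K1K2/[H⁺]²) = 1/(1 + 10^-0.07 + 10^-4.13) = 0.5402
DIC = [CO2*]/α₀ = 7.042×10^-5 / 0.5402 = 0.1304 mmol/L
[CO3²⁻] = α₂·DIC; α₂ = 4.004×10^-5, so [CO3²⁻] = 4.004×10^-5 × 0.1304 = 5.22×10^-6 mmol/L = 0.00522 μmol/L

[CO3²⁻] = 0.00522 μmol/L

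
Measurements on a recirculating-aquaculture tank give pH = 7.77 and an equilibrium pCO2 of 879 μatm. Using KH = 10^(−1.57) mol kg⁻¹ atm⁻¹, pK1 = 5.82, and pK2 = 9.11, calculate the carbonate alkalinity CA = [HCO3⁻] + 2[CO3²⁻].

[CO2*] = KH · pCO2 = 10^(−1.57) × 879×10^-6 = 2.366×10^-5 mol/kg
α₀ = 1/(1 + K1/[H⁺] + K1K2/[H⁺]²) = 1/(1 + 10^+1.95 + 10^+0.61) = 0.01062
DIC = [CO2*]/α₀ = 2.366×10^-5 / 0.01062 = 2.229 mmol/kg
CA = (α₁ + 2α₂)·DIC = (0.9461 + 2×0.04325) × 2.229 = 2.30 mmol/kg

CA = 2.30 mmol/kg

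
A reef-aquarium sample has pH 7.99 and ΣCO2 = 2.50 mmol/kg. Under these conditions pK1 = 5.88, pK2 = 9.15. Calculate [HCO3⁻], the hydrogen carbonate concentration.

[HCO3⁻] = 2.32 mmol/kg

α₁ = 1 / (1 + [H⁺]/K1 + K2/[H⁺]) = 1 / (1 + 10^-2.11 + 10^-1.16)
   = 1 / (1 + 0.0077625 + 0.069183) = 1/1.0769 = 0.9286
[HCO3⁻] = α₁ × DIC = 0.9286 × 2.50 = 2.32 mmol/kg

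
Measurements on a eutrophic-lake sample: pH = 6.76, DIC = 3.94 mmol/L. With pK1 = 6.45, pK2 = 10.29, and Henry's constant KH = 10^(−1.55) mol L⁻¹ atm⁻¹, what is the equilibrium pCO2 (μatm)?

pCO2 = 4.60×10^4 μatm

α₀ = 1 / (1 + K1/[H⁺] + K1K2/[H⁺]²) = 1 / (1 + 10^+0.31 + 10^-3.22)
   = 1 / (1 + 2.0417 + 0.00060256) = 1/3.0423 = 0.3287
[CO2*] = α₀ × DIC = 0.3287 × 3.94 = 1.295 mmol/L
pCO2 = [CO2*]/KH = 1.295×10^-3 / 2.818×10^-2 = 4.60×10^4 μatm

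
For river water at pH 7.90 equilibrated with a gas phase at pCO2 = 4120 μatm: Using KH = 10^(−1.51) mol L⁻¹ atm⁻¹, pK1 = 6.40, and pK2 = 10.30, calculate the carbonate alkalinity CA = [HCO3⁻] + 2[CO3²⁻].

[CO2*] = KH · pCO2 = 10^(−1.51) × 4120×10^-6 = 1.273×10^-4 mol/L
α₀ = 1/(1 + K1/[H⁺] + K1K2/[H⁺]²) = 1/(1 + 10^+1.50 + 10^-0.90) = 0.03054
DIC = [CO2*]/α₀ = 1.273×10^-4 / 0.03054 = 4.170 mmol/L
CA = (α₁ + 2α₂)·DIC = (0.9656 + 2×0.003844) × 4.170 = 4.06 mmol/L

CA = 4.06 mmol/L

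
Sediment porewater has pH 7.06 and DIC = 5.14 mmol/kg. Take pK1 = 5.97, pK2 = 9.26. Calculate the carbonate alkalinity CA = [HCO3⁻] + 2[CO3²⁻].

CA = [HCO3⁻] + 2[CO3²⁻] = (α₁ + 2α₂)·DIC
At pH 7.06: [H⁺]/K1 = 10^-1.09 = 0.081283, K2/[H⁺] = 10^-2.20 = 0.0063096
α₁ = 1/(1 + 0.081283 + 0.0063096) = 1/1.0876 = 0.9195; α₂ = α₁·K2/[H⁺] = 0.005801
α₁ + 2α₂ = 0.9311
CA = 0.9311 × 5.14 = 4.79 mmol/kg

CA = 4.79 mmol/kg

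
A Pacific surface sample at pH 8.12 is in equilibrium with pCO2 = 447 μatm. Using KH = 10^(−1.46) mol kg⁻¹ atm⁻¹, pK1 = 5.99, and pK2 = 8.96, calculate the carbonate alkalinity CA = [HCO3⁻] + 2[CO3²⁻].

[CO2*] = KH · pCO2 = 10^(−1.46) × 447×10^-6 = 1.550×10^-5 mol/kg
α₀ = 1/(1 + K1/[H⁺] + K1K2/[H⁺]²) = 1/(1 + 10^+2.13 + 10^+1.29) = 0.006435
DIC = [CO2*]/α₀ = 1.550×10^-5 / 0.006435 = 2.408 mmol/kg
CA = (α₁ + 2α₂)·DIC = (0.8681 + 2×0.1255) × 2.408 = 2.70 mmol/kg

CA = 2.70 mmol/kg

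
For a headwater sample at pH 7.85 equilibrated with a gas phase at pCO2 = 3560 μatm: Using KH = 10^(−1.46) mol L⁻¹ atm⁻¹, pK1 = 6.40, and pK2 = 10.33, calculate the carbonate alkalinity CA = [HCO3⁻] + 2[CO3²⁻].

[CO2*] = KH · pCO2 = 10^(−1.46) × 3560×10^-6 = 1.234×10^-4 mol/L
α₀ = 1/(1 + K1/[H⁺] + K1K2/[H⁺]²) = 1/(1 + 10^+1.45 + 10^-1.03) = 0.03416
DIC = [CO2*]/α₀ = 1.234×10^-4 / 0.03416 = 3.614 mmol/L
CA = (α₁ + 2α₂)·DIC = (0.9627 + 2×0.003188) × 3.614 = 3.50 mmol/L

CA = 3.50 mmol/L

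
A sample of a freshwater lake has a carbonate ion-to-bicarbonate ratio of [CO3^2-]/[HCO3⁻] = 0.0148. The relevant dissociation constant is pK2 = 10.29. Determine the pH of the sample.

pH = 8.46

From K2 = [H⁺][CO3^2-]/[HCO3⁻]:  pH = pK2 + log₁₀([CO3^2-]/[HCO3⁻])
log₁₀(0.0148) = -1.830
pH = 10.29 + (-1.830) = 8.46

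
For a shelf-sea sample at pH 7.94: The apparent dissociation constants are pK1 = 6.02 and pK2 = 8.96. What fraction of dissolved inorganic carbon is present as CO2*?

α₀ = 1 / (1 + K1/[H⁺] + K1K2/[H⁺]²) = 1 / (1 + 10^+1.92 + 10^+0.90)
   = 1 / (1 + 83.176 + 7.9433) = 1/92.120 = 0.01086

α₀ = 0.0109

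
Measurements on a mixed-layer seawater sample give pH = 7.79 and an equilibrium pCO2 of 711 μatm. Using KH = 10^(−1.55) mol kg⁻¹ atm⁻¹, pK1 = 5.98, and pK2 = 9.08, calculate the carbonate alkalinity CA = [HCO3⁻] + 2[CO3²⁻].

CA = 1.43 mmol/kg

[CO2*] = KH · pCO2 = 10^(−1.55) × 711×10^-6 = 2.004×10^-5 mol/kg
α₀ = 1/(1 + K1/[H⁺] + K1K2/[H⁺]²) = 1/(1 + 10^+1.81 + 10^+0.52) = 0.01452
DIC = [CO2*]/α₀ = 2.004×10^-5 / 0.01452 = 1.380 mmol/kg
CA = (α₁ + 2α₂)·DIC = (0.9374 + 2×0.04808) × 1.380 = 1.43 mmol/kg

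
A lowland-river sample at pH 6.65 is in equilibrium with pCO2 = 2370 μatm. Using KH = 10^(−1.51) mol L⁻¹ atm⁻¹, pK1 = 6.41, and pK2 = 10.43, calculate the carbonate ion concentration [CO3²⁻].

[CO2*] = KH · pCO2 = 10^(−1.51) × 2370×10^-6 = 7.324×10^-5 mol/L
α₀ = 1/(1 + K1/[H⁺] + K1K2/[H⁺]²) = 1/(1 + 10^+0.24 + 10^-3.54) = 0.3652
DIC = [CO2*]/α₀ = 7.324×10^-5 / 0.3652 = 0.2005 mmol/L
[CO3²⁻] = α₂·DIC; α₂ = 0.0001053, so [CO3²⁻] = 0.0001053 × 0.2005 = 2.11×10^-5 mmol/L = 0.0211 μmol/L

[CO3²⁻] = 0.0211 μmol/L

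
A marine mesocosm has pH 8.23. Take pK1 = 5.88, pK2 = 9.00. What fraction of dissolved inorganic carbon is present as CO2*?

α₀ = 0.00380

α₀ = 1 / (1 + K1/[H⁺] + K1K2/[H⁺]²) = 1 / (1 + 10^+2.35 + 10^+1.58)
   = 1 / (1 + 223.87 + 38.019) = 1/262.89 = 0.003804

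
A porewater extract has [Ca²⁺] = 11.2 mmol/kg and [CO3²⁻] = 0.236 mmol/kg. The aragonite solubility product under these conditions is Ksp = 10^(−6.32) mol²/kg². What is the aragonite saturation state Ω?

Ksp = 10^(−6.32) = 4.786×10^-7
Ω = [Ca²⁺][CO3²⁻]/Ksp = (11.2×10^-3)(0.236×10^-3) / 4.786×10^-7 = 5.52

Ω = 5.52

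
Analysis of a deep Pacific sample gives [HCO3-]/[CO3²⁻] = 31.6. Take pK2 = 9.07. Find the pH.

pH = 7.57

From K2 = [H⁺][CO3²⁻]/[HCO3-]:  pH = pK2 − log₁₀([HCO3-]/[CO3²⁻])
log₁₀(31.6) = +1.500
pH = 9.07 − (+1.500) = 7.57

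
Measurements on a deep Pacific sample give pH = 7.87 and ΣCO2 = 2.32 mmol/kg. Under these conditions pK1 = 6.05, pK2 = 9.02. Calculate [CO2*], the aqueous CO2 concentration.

[CO2*] = 0.0323 mmol/kg

α₀ = 1 / (1 + K1/[H⁺] + K1K2/[H⁺]²) = 1 / (1 + 10^+1.82 + 10^+0.67)
   = 1 / (1 + 66.069 + 4.6774) = 1/71.747 = 0.01394
[CO2*] = α₀ × DIC = 0.01394 × 2.32 = 0.0323 mmol/kg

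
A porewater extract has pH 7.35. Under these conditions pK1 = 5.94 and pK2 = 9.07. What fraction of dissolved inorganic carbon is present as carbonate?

α₂ = 1 / (1 + [H⁺]/K2 + [H⁺]²/(K1K2)) = 1 / (1 + 10^+1.72 + 10^+0.31)
   = 1 / (1 + 52.481 + 2.0417) = 1/55.522 = 0.01801

α₂ = 0.0180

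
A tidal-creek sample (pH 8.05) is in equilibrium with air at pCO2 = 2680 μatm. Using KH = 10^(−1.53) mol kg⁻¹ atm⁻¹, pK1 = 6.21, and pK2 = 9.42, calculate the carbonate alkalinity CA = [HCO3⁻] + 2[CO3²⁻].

[CO2*] = KH · pCO2 = 10^(−1.53) × 2680×10^-6 = 7.909×10^-5 mol/kg
α₀ = 1/(1 + K1/[H⁺] + K1K2/[H⁺]²) = 1/(1 + 10^+1.84 + 10^+0.47) = 0.01367
DIC = [CO2*]/α₀ = 7.909×10^-5 / 0.01367 = 5.784 mmol/kg
CA = (α₁ + 2α₂)·DIC = (0.9460 + 2×0.04035) × 5.784 = 5.94 mmol/kg

CA = 5.94 mmol/kg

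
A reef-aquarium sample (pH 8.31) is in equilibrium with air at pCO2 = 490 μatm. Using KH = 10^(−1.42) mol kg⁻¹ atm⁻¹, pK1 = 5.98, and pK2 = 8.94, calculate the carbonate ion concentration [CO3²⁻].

[CO2*] = KH · pCO2 = 10^(−1.42) × 490×10^-6 = 1.863×10^-5 mol/kg
α₀ = 1/(1 + K1/[H⁺] + K1K2/[H⁺]²) = 1/(1 + 10^+2.33 + 10^+1.70) = 0.003775
DIC = [CO2*]/α₀ = 1.863×10^-5 / 0.003775 = 4.935 mmol/kg
[CO3²⁻] = α₂·DIC; α₂ = 0.1892, so [CO3²⁻] = 0.1892 × 4.935 = 0.934 mmol/kg

[CO3²⁻] = 0.934 mmol/kg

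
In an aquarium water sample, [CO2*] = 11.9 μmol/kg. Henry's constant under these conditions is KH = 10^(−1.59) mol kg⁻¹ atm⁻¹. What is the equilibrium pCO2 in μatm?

pCO2 = 463 μatm

KH = 10^(−1.59) = 2.570×10^-2 mol kg⁻¹ atm⁻¹
pCO2 = [CO2*]/KH = 11.9×10^-6 / 2.570×10^-2 = 4.63×10^-4 atm = 463 μatm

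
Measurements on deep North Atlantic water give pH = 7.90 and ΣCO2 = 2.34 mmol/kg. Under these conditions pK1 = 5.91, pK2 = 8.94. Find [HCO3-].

[HCO3⁻] = 2.12 mmol/kg

α₁ = 1 / (1 + [H⁺]/K1 + K2/[H⁺]) = 1 / (1 + 10^-1.99 + 10^-1.04)
   = 1 / (1 + 0.010233 + 0.091201) = 1/1.1014 = 0.9079
[HCO3⁻] = α₁ × DIC = 0.9079 × 2.34 = 2.12 mmol/kg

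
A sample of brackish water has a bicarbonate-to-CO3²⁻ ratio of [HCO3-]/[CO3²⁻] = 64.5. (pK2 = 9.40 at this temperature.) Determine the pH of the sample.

From K2 = [H⁺][CO3²⁻]/[HCO3-]:  pH = pK2 − log₁₀([HCO3-]/[CO3²⁻])
log₁₀(64.5) = +1.810
pH = 9.40 − (+1.810) = 7.59

pH = 7.59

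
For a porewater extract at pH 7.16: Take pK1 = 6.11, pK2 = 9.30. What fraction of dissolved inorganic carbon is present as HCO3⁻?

α₁ = 0.912

α₁ = 1 / (1 + [H⁺]/K1 + K2/[H⁺]) = 1 / (1 + 10^-1.05 + 10^-2.14)
   = 1 / (1 + 0.089125 + 0.0072444) = 1/1.0964 = 0.9121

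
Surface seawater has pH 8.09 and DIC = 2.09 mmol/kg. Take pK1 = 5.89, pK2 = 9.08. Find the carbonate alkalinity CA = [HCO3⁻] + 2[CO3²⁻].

CA = [HCO3⁻] + 2[CO3²⁻] = (α₁ + 2α₂)·DIC
At pH 8.09: [H⁺]/K1 = 10^-2.20 = 0.0063096, K2/[H⁺] = 10^-0.99 = 0.10233
α₁ = 1/(1 + 0.0063096 + 0.10233) = 1/1.1086 = 0.9020; α₂ = α₁·K2/[H⁺] = 0.09230
α₁ + 2α₂ = 1.0866
CA = 1.0866 × 2.09 = 2.27 mmol/kg

CA = 2.27 mmol/kg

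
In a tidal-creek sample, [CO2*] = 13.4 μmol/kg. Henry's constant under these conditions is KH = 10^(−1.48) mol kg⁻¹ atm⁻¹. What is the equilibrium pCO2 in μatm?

pCO2 = 405 μatm

KH = 10^(−1.48) = 3.311×10^-2 mol kg⁻¹ atm⁻¹
pCO2 = [CO2*]/KH = 13.4×10^-6 / 3.311×10^-2 = 4.05×10^-4 atm = 405 μatm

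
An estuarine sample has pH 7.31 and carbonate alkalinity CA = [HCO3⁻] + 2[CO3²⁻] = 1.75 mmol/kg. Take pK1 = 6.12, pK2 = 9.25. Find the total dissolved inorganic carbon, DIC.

DIC = 1.84 mmol/kg

CA = [HCO3⁻] + 2[CO3²⁻] = (α₁ + 2α₂)·DIC
At pH 7.31: [H⁺]/K1 = 10^-1.19 = 0.064565, K2/[H⁺] = 10^-1.94 = 0.011482
α₁ = 1/(1 + 0.064565 + 0.011482) = 1/1.0760 = 0.9293; α₂ = α₁·K2/[H⁺] = 0.01067
α₁ + 2α₂ = 0.9507
DIC = CA / (α₁ + 2α₂) = 1.75 / 0.9507 = 1.84 mmol/kg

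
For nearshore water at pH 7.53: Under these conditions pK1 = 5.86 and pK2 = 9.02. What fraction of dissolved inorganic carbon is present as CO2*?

α₀ = 1 / (1 + K1/[H⁺] + K1K2/[H⁺]²) = 1 / (1 + 10^+1.67 + 10^+0.18)
   = 1 / (1 + 46.774 + 1.5136) = 1/49.287 = 0.02029

α₀ = 0.0203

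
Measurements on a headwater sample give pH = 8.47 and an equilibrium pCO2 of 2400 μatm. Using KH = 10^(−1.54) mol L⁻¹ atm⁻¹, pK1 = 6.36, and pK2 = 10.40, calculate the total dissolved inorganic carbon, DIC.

[CO2*] = KH · pCO2 = 10^(−1.54) × 2400×10^-6 = 6.922×10^-5 mol/L
α₀ = 1/(1 + K1/[H⁺] + K1K2/[H⁺]²) = 1/(1 + 10^+2.11 + 10^+0.18) = 0.007614
DIC = [CO2*]/α₀ = 6.922×10^-5 / 0.007614 = 9.09 mmol/L

DIC = 9.09 mmol/L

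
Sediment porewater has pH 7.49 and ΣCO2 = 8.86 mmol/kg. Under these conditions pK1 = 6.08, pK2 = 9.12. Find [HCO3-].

[HCO3⁻] = 8.34 mmol/kg

α₁ = 1 / (1 + [H⁺]/K1 + K2/[H⁺]) = 1 / (1 + 10^-1.41 + 10^-1.63)
   = 1 / (1 + 0.038905 + 0.023442) = 1/1.0623 = 0.9413
[HCO3⁻] = α₁ × DIC = 0.9413 × 8.86 = 8.34 mmol/kg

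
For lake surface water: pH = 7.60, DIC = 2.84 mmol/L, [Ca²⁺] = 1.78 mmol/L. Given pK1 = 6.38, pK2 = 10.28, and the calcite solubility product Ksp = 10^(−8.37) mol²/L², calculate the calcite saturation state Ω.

Ω = 2.33

α₂ = 1 / (1 + [H⁺]/K2 + [H⁺]²/(K1K2)) = 1 / (1 + 10^+2.68 + 10^+1.46)
   = 1 / (1 + 478.63 + 28.840) = 1/508.47 = 0.001967
[CO3²⁻] = α₂ × DIC = 0.001967 × 2.84 = 0.005585 mmol/L = 5.585 μmol/L
Ksp = 10^(−8.37) = 4.266×10^-9
Ω = [Ca²⁺][CO3²⁻]/Ksp = (1.78×10^-3)(5.585×10^-6) / 4.266×10^-9 = 2.33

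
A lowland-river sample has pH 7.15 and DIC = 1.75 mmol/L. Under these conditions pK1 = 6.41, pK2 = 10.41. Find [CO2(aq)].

[CO2*] = 0.269 mmol/L

α₀ = 1 / (1 + K1/[H⁺] + K1K2/[H⁺]²) = 1 / (1 + 10^+0.74 + 10^-2.52)
   = 1 / (1 + 5.4954 + 0.0030200) = 1/6.4984 = 0.1539
[CO2*] = α₀ × DIC = 0.1539 × 1.75 = 0.269 mmol/L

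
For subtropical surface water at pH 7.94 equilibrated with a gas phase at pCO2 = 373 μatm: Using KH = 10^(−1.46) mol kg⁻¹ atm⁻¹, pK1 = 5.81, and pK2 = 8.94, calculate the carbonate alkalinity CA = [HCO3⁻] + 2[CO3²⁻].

CA = 2.09 mmol/kg

[CO2*] = KH · pCO2 = 10^(−1.46) × 373×10^-6 = 1.293×10^-5 mol/kg
α₀ = 1/(1 + K1/[H⁺] + K1K2/[H⁺]²) = 1/(1 + 10^+2.13 + 10^+1.13) = 0.006694
DIC = [CO2*]/α₀ = 1.293×10^-5 / 0.006694 = 1.932 mmol/kg
CA = (α₁ + 2α₂)·DIC = (0.9030 + 2×0.09030) × 1.932 = 2.09 mmol/kg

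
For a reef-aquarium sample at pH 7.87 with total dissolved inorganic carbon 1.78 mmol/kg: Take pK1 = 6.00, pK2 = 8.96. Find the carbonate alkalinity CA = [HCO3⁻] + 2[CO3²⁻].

CA = 1.89 mmol/kg

CA = [HCO3⁻] + 2[CO3²⁻] = (α₁ + 2α₂)·DIC
At pH 7.87: [H⁺]/K1 = 10^-1.87 = 0.013490, K2/[H⁺] = 10^-1.09 = 0.081283
α₁ = 1/(1 + 0.013490 + 0.081283) = 1/1.0948 = 0.9134; α₂ = α₁·K2/[H⁺] = 0.07425
α₁ + 2α₂ = 1.0619
CA = 1.0619 × 1.78 = 1.89 mmol/kg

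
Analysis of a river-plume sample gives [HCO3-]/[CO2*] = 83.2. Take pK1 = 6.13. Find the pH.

From K1 = [H⁺][HCO3-]/[CO2*]:  pH = pK1 + log₁₀([HCO3-]/[CO2*])
log₁₀(83.2) = +1.920
pH = 6.13 + (+1.920) = 8.05

pH = 8.05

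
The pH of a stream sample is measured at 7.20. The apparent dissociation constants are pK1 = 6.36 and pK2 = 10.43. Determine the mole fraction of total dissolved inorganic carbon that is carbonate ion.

α₂ = 1 / (1 + [H⁺]/K2 + [H⁺]²/(K1K2)) = 1 / (1 + 10^+3.23 + 10^+2.39)
   = 1 / (1 + 1698.2 + 245.47) = 1/1944.7 = 0.0005142

α₂ = 0.000514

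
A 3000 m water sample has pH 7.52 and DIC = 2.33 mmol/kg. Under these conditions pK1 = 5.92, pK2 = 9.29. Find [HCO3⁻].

α₁ = 1 / (1 + [H⁺]/K1 + K2/[H⁺]) = 1 / (1 + 10^-1.60 + 10^-1.77)
   = 1 / (1 + 0.025119 + 0.016982) = 1/1.0421 = 0.9596
[HCO3⁻] = α₁ × DIC = 0.9596 × 2.33 = 2.24 mmol/kg

[HCO3⁻] = 2.24 mmol/kg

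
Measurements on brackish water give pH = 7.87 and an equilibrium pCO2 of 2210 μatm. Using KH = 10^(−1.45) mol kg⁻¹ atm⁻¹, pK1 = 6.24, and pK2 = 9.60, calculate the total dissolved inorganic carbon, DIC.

DIC = 3.49 mmol/kg

[CO2*] = KH · pCO2 = 10^(−1.45) × 2210×10^-6 = 7.841×10^-5 mol/kg
α₀ = 1/(1 + K1/[H⁺] + K1K2/[H⁺]²) = 1/(1 + 10^+1.63 + 10^-0.10) = 0.02250
DIC = [CO2*]/α₀ = 7.841×10^-5 / 0.02250 = 3.49 mmol/kg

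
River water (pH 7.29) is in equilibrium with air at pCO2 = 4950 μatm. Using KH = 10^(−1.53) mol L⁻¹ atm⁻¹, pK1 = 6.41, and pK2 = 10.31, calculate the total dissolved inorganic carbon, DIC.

[CO2*] = KH · pCO2 = 10^(−1.53) × 4950×10^-6 = 1.461×10^-4 mol/L
α₀ = 1/(1 + K1/[H⁺] + K1K2/[H⁺]²) = 1/(1 + 10^+0.88 + 10^-2.14) = 0.1164
DIC = [CO2*]/α₀ = 1.461×10^-4 / 0.1164 = 1.26 mmol/L

DIC = 1.26 mmol/L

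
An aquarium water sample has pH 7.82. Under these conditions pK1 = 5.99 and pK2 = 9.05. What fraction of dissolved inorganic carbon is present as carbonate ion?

α₂ = 1 / (1 + [H⁺]/K2 + [H⁺]²/(K1K2)) = 1 / (1 + 10^+1.23 + 10^-0.60)
   = 1 / (1 + 16.982 + 0.25119) = 1/18.234 = 0.05484

α₂ = 0.0548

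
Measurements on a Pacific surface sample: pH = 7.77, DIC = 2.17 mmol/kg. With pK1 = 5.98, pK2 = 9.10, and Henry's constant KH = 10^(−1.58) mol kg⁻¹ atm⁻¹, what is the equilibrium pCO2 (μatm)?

pCO2 = 1260 μatm

α₀ = 1 / (1 + K1/[H⁺] + K1K2/[H⁺]²) = 1 / (1 + 10^+1.79 + 10^+0.46)
   = 1 / (1 + 61.660 + 2.8840) = 1/65.544 = 0.01526
[CO2*] = α₀ × DIC = 0.01526 × 2.17 = 0.03311 mmol/kg
pCO2 = [CO2*]/KH = 3.311×10^-5 / 2.630×10^-2 = 1260 μatm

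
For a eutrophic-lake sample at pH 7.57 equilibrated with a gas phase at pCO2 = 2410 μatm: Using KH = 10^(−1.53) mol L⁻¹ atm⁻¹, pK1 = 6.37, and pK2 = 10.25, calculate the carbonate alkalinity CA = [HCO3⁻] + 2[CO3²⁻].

[CO2*] = KH · pCO2 = 10^(−1.53) × 2410×10^-6 = 7.112×10^-5 mol/L
α₀ = 1/(1 + K1/[H⁺] + K1K2/[H⁺]²) = 1/(1 + 10^+1.20 + 10^-1.48) = 0.05923
DIC = [CO2*]/α₀ = 7.112×10^-5 / 0.05923 = 1.201 mmol/L
CA = (α₁ + 2α₂)·DIC = (0.9388 + 2×0.001961) × 1.201 = 1.13 mmol/L

CA = 1.13 mmol/L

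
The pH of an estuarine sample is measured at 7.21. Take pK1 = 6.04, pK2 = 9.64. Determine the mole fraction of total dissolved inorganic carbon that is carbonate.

α₂ = 0.00347

α₂ = 1 / (1 + [H⁺]/K2 + [H⁺]²/(K1K2)) = 1 / (1 + 10^+2.43 + 10^+1.26)
   = 1 / (1 + 269.15 + 18.197) = 1/288.35 = 0.003468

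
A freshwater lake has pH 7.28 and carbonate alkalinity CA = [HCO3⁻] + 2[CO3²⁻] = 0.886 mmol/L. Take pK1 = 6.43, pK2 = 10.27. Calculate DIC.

CA = [HCO3⁻] + 2[CO3²⁻] = (α₁ + 2α₂)·DIC
At pH 7.28: [H⁺]/K1 = 10^-0.85 = 0.14125, K2/[H⁺] = 10^-2.99 = 0.0010233
α₁ = 1/(1 + 0.14125 + 0.0010233) = 1/1.1423 = 0.8754; α₂ = α₁·K2/[H⁺] = 0.0008958
α₁ + 2α₂ = 0.8772
DIC = CA / (α₁ + 2α₂) = 0.886 / 0.8772 = 1.01 mmol/L

DIC = 1.01 mmol/L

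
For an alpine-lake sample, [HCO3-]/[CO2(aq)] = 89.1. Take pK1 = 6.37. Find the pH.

From K1 = [H⁺][HCO3-]/[CO2(aq)]:  pH = pK1 + log₁₀([HCO3-]/[CO2(aq)])
log₁₀(89.1) = +1.950
pH = 6.37 + (+1.950) = 8.32

pH = 8.32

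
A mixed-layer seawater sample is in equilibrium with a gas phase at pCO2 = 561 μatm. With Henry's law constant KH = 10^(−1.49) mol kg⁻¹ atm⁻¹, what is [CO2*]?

KH = 10^(−1.49) = 3.236×10^-2 mol kg⁻¹ atm⁻¹
[CO2*] = KH · pCO2 = 3.236×10^-2 × 561×10^-6 atm = 1.82×10^-5 mol/kg

[CO2*] = 18.2 μmol/kg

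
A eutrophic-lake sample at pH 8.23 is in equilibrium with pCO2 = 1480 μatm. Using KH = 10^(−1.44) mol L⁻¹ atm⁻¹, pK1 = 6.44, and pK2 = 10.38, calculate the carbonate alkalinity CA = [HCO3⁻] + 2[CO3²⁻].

CA = 3.36 mmol/L

[CO2*] = KH · pCO2 = 10^(−1.44) × 1480×10^-6 = 5.374×10^-5 mol/L
α₀ = 1/(1 + K1/[H⁺] + K1K2/[H⁺]²) = 1/(1 + 10^+1.79 + 10^-0.36) = 0.01585
DIC = [CO2*]/α₀ = 5.374×10^-5 / 0.01585 = 3.390 mmol/L
CA = (α₁ + 2α₂)·DIC = (0.9772 + 2×0.006918) × 3.390 = 3.36 mmol/L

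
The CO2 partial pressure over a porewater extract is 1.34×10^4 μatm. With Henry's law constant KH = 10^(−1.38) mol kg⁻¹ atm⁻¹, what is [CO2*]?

[CO2*] = 559 μmol/kg

KH = 10^(−1.38) = 4.169×10^-2 mol kg⁻¹ atm⁻¹
[CO2*] = KH · pCO2 = 4.169×10^-2 × 1.34×10^4×10^-6 atm = 5.59×10^-4 mol/kg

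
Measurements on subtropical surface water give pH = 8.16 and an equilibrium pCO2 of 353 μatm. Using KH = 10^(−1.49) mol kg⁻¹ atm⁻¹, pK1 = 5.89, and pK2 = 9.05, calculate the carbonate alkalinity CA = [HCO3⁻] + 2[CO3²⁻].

[CO2*] = KH · pCO2 = 10^(−1.49) × 353×10^-6 = 1.142×10^-5 mol/kg
α₀ = 1/(1 + K1/[H⁺] + K1K2/[H⁺]²) = 1/(1 + 10^+2.27 + 10^+1.38) = 0.004735
DIC = [CO2*]/α₀ = 1.142×10^-5 / 0.004735 = 2.412 mmol/kg
CA = (α₁ + 2α₂)·DIC = (0.8817 + 2×0.1136) × 2.412 = 2.68 mmol/kg

CA = 2.68 mmol/kg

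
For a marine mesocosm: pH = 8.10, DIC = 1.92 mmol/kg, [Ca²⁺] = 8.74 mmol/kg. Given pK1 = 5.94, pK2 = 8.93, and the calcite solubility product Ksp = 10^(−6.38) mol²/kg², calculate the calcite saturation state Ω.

Ω = 5.16

α₂ = 1 / (1 + [H⁺]/K2 + [H⁺]²/(K1K2)) = 1 / (1 + 10^+0.83 + 10^-1.33)
   = 1 / (1 + 6.7608 + 0.046774) = 1/7.8076 = 0.1281
[CO3²⁻] = α₂ × DIC = 0.1281 × 1.92 = 0.2459 mmol/kg
Ksp = 10^(−6.38) = 4.169×10^-7
Ω = [Ca²⁺][CO3²⁻]/Ksp = (8.74×10^-3)(2.459×10^-4) / 4.169×10^-7 = 5.16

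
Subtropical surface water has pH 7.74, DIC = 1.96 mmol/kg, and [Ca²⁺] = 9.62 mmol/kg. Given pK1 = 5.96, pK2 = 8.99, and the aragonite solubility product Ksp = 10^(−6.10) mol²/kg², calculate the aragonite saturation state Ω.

Ω = 1.24

α₂ = 1 / (1 + [H⁺]/K2 + [H⁺]²/(K1K2)) = 1 / (1 + 10^+1.25 + 10^-0.53)
   = 1 / (1 + 17.783 + 0.29512) = 1/19.078 = 0.05242
[CO3²⁻] = α₂ × DIC = 0.05242 × 1.96 = 0.1027 mmol/kg
Ksp = 10^(−6.10) = 7.943×10^-7
Ω = [Ca²⁺][CO3²⁻]/Ksp = (9.62×10^-3)(1.027×10^-4) / 7.943×10^-7 = 1.24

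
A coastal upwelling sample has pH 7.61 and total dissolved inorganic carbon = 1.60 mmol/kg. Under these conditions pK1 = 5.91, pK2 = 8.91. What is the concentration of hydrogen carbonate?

[HCO3⁻] = 1.50 mmol/kg

α₁ = 1 / (1 + [H⁺]/K1 + K2/[H⁺]) = 1 / (1 + 10^-1.70 + 10^-1.30)
   = 1 / (1 + 0.019953 + 0.050119) = 1/1.0701 = 0.9345
[HCO3⁻] = α₁ × DIC = 0.9345 × 1.60 = 1.50 mmol/kg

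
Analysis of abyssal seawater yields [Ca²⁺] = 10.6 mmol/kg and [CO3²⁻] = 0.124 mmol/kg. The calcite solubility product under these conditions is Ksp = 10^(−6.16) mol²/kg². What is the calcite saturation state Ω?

Ω = 1.90

Ksp = 10^(−6.16) = 6.918×10^-7
Ω = [Ca²⁺][CO3²⁻]/Ksp = (10.6×10^-3)(0.124×10^-3) / 6.918×10^-7 = 1.90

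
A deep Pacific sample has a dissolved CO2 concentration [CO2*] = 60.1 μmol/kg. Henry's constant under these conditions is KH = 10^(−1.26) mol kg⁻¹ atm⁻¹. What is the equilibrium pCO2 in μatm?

pCO2 = 1090 μatm

KH = 10^(−1.26) = 5.495×10^-2 mol kg⁻¹ atm⁻¹
pCO2 = [CO2*]/KH = 60.1×10^-6 / 5.495×10^-2 = 1.09×10^-3 atm = 1090 μatm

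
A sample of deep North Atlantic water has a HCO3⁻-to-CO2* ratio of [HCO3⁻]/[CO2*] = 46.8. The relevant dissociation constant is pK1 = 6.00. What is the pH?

From K1 = [H⁺][HCO3⁻]/[CO2*]:  pH = pK1 + log₁₀([HCO3⁻]/[CO2*])
log₁₀(46.8) = +1.670
pH = 6.00 + (+1.670) = 7.67

pH = 7.67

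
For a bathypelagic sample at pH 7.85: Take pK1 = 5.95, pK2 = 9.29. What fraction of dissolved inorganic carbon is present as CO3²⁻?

α₂ = 1 / (1 + [H⁺]/K2 + [H⁺]²/(K1K2)) = 1 / (1 + 10^+1.44 + 10^-0.46)
   = 1 / (1 + 27.542 + 0.34674) = 1/28.889 = 0.03462

α₂ = 0.0346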